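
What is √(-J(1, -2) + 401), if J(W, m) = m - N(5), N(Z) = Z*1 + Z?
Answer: √413 ≈ 20.322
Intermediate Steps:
N(Z) = 2*Z (N(Z) = Z + Z = 2*Z)
J(W, m) = -10 + m (J(W, m) = m - 2*5 = m - 1*10 = m - 10 = -10 + m)
√(-J(1, -2) + 401) = √(-(-10 - 2) + 401) = √(-1*(-12) + 401) = √(12 + 401) = √413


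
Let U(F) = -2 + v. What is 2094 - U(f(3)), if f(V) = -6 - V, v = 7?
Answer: 2089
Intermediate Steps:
U(F) = 5 (U(F) = -2 + 7 = 5)
2094 - U(f(3)) = 2094 - 1*5 = 2094 - 5 = 2089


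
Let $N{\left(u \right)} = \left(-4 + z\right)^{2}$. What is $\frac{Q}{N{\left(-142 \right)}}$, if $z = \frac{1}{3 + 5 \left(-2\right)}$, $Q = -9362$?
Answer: $- \frac{458738}{841} \approx -545.47$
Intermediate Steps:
$z = - \frac{1}{7}$ ($z = \frac{1}{3 - 10} = \frac{1}{-7} = - \frac{1}{7} \approx -0.14286$)
$N{\left(u \right)} = \frac{841}{49}$ ($N{\left(u \right)} = \left(-4 - \frac{1}{7}\right)^{2} = \left(- \frac{29}{7}\right)^{2} = \frac{841}{49}$)
$\frac{Q}{N{\left(-142 \right)}} = - \frac{9362}{\frac{841}{49}} = \left(-9362\right) \frac{49}{841} = - \frac{458738}{841}$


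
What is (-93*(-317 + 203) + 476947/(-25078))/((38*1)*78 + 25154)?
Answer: 265400009/705143204 ≈ 0.37638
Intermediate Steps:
(-93*(-317 + 203) + 476947/(-25078))/((38*1)*78 + 25154) = (-93*(-114) + 476947*(-1/25078))/(38*78 + 25154) = (10602 - 476947/25078)/(2964 + 25154) = (265400009/25078)/28118 = (265400009/25078)*(1/28118) = 265400009/705143204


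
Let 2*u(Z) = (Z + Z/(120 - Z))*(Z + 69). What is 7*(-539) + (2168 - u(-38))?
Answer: -159939/158 ≈ -1012.3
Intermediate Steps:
u(Z) = (69 + Z)*(Z + Z/(120 - Z))/2 (u(Z) = ((Z + Z/(120 - Z))*(Z + 69))/2 = ((Z + Z/(120 - Z))*(69 + Z))/2 = ((69 + Z)*(Z + Z/(120 - Z)))/2 = (69 + Z)*(Z + Z/(120 - Z))/2)
7*(-539) + (2168 - u(-38)) = 7*(-539) + (2168 - (-38)*(-8349 + (-38)**2 - 52*(-38))/(2*(-120 - 38))) = -3773 + (2168 - (-38)*(-8349 + 1444 + 1976)/(2*(-158))) = -3773 + (2168 - (-38)*(-1)*(-4929)/(2*158)) = -3773 + (2168 - 1*(-93651/158)) = -3773 + (2168 + 93651/158) = -3773 + 436195/158 = -159939/158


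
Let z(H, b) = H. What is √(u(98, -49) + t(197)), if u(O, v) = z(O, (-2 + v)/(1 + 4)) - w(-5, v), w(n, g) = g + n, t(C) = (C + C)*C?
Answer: √77770 ≈ 278.87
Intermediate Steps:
t(C) = 2*C² (t(C) = (2*C)*C = 2*C²)
u(O, v) = 5 + O - v (u(O, v) = O - (v - 5) = O - (-5 + v) = O + (5 - v) = 5 + O - v)
√(u(98, -49) + t(197)) = √((5 + 98 - 1*(-49)) + 2*197²) = √((5 + 98 + 49) + 2*38809) = √(152 + 77618) = √77770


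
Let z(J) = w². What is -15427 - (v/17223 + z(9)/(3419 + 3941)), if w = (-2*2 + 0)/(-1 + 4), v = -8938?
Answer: -366652596281/23767740 ≈ -15426.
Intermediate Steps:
w = -4/3 (w = (-4 + 0)/3 = -4*⅓ = -4/3 ≈ -1.3333)
z(J) = 16/9 (z(J) = (-4/3)² = 16/9)
-15427 - (v/17223 + z(9)/(3419 + 3941)) = -15427 - (-8938/17223 + 16/(9*(3419 + 3941))) = -15427 - (-8938*1/17223 + (16/9)/7360) = -15427 - (-8938/17223 + (16/9)*(1/7360)) = -15427 - (-8938/17223 + 1/4140) = -15427 - 1*(-12328699/23767740) = -15427 + 12328699/23767740 = -366652596281/23767740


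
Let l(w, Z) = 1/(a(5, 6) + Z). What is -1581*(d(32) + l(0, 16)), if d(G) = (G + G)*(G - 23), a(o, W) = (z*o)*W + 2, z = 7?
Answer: -69210383/76 ≈ -9.1066e+5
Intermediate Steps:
a(o, W) = 2 + 7*W*o (a(o, W) = (7*o)*W + 2 = 7*W*o + 2 = 2 + 7*W*o)
l(w, Z) = 1/(212 + Z) (l(w, Z) = 1/((2 + 7*6*5) + Z) = 1/((2 + 210) + Z) = 1/(212 + Z))
d(G) = 2*G*(-23 + G) (d(G) = (2*G)*(-23 + G) = 2*G*(-23 + G))
-1581*(d(32) + l(0, 16)) = -1581*(2*32*(-23 + 32) + 1/(212 + 16)) = -1581*(2*32*9 + 1/228) = -1581*(576 + 1/228) = -1581*131329/228 = -69210383/76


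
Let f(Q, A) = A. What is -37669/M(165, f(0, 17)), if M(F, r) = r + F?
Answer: -37669/182 ≈ -206.97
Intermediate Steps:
M(F, r) = F + r
-37669/M(165, f(0, 17)) = -37669/(165 + 17) = -37669/182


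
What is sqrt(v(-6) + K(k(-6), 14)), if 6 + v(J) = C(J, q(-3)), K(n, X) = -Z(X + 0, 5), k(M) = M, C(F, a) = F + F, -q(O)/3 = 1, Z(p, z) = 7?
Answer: 5*I ≈ 5.0*I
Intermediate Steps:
q(O) = -3 (q(O) = -3*1 = -3)
C(F, a) = 2*F
K(n, X) = -7 (K(n, X) = -1*7 = -7)
v(J) = -6 + 2*J
sqrt(v(-6) + K(k(-6), 14)) = sqrt((-6 + 2*(-6)) - 7) = sqrt((-6 - 12) - 7) = sqrt(-18 - 7) = sqrt(-25) = 5*I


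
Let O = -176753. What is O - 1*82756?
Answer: -259509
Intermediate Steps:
O - 1*82756 = -176753 - 1*82756 = -176753 - 82756 = -259509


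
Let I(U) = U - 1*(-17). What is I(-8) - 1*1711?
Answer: -1702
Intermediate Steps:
I(U) = 17 + U (I(U) = U + 17 = 17 + U)
I(-8) - 1*1711 = (17 - 8) - 1*1711 = 9 - 1711 = -1702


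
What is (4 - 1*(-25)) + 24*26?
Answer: 653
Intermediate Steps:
(4 - 1*(-25)) + 24*26 = (4 + 25) + 624 = 29 + 624 = 653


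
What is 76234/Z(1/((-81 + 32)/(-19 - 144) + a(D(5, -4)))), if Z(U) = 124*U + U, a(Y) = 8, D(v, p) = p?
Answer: 103144602/20375 ≈ 5062.3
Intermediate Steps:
Z(U) = 125*U
76234/Z(1/((-81 + 32)/(-19 - 144) + a(D(5, -4)))) = 76234/((125/((-81 + 32)/(-19 - 144) + 8))) = 76234/((125/(-49/(-163) + 8))) = 76234/((125/(-49*(-1/163) + 8))) = 76234/((125/(49/163 + 8))) = 76234/((125/(1353/163))) = 76234/((125*(163/1353))) = 76234/(20375/1353) = 76234*(1353/20375) = 103144602/20375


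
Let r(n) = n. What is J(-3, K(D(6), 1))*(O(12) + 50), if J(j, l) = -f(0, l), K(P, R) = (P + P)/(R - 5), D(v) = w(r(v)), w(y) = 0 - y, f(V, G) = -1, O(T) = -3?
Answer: 47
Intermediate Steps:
w(y) = -y
D(v) = -v
K(P, R) = 2*P/(-5 + R) (K(P, R) = (2*P)/(-5 + R) = 2*P/(-5 + R))
J(j, l) = 1 (J(j, l) = -1*(-1) = 1)
J(-3, K(D(6), 1))*(O(12) + 50) = 1*(-3 + 50) = 1*47 = 47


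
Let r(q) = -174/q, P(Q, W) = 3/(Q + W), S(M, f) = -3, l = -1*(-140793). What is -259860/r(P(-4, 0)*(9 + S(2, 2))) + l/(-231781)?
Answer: -45177040992/6721649 ≈ -6721.1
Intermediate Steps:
l = 140793
-259860/r(P(-4, 0)*(9 + S(2, 2))) + l/(-231781) = -259860*(-(9 - 3)/(58*(-4 + 0))) + 140793/(-231781) = -259860/((-174/((3/(-4))*6))) + 140793*(-1/231781) = -259860/((-174/((3*(-¼))*6))) - 140793/231781 = -259860/((-174/((-¾*6)))) - 140793/231781 = -259860/((-174/(-9/2))) - 140793/231781 = -259860/((-174*(-2/9))) - 140793/231781 = -259860/116/3 - 140793/231781 = -259860*3/116 - 140793/231781 = -194895/29 - 140793/231781 = -45177040992/6721649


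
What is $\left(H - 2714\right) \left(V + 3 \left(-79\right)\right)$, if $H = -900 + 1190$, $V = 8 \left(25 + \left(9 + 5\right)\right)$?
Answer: $-181800$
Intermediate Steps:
$V = 312$ ($V = 8 \left(25 + 14\right) = 8 \cdot 39 = 312$)
$H = 290$
$\left(H - 2714\right) \left(V + 3 \left(-79\right)\right) = \left(290 - 2714\right) \left(312 + 3 \left(-79\right)\right) = - 2424 \left(312 - 237\right) = \left(-2424\right) 75 = -181800$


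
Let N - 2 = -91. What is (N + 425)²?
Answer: 112896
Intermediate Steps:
N = -89 (N = 2 - 91 = -89)
(N + 425)² = (-89 + 425)² = 336² = 112896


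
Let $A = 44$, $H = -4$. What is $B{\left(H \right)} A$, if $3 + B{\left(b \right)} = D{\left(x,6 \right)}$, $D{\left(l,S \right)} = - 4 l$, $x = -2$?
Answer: $220$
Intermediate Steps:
$B{\left(b \right)} = 5$ ($B{\left(b \right)} = -3 - -8 = -3 + 8 = 5$)
$B{\left(H \right)} A = 5 \cdot 44 = 220$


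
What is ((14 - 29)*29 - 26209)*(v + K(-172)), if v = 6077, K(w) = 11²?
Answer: -165139512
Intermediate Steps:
K(w) = 121
((14 - 29)*29 - 26209)*(v + K(-172)) = ((14 - 29)*29 - 26209)*(6077 + 121) = (-15*29 - 26209)*6198 = (-435 - 26209)*6198 = -26644*6198 = -165139512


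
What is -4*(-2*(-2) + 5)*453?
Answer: -16308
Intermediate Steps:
-4*(-2*(-2) + 5)*453 = -4*(4 + 5)*453 = -4*9*453 = -36*453 = -16308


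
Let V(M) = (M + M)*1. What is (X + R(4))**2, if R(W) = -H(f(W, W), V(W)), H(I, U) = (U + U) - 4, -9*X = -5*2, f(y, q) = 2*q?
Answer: 9604/81 ≈ 118.57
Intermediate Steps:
V(M) = 2*M (V(M) = (2*M)*1 = 2*M)
X = 10/9 (X = -(-5)*2/9 = -1/9*(-10) = 10/9 ≈ 1.1111)
H(I, U) = -4 + 2*U (H(I, U) = 2*U - 4 = -4 + 2*U)
R(W) = 4 - 4*W (R(W) = -(-4 + 2*(2*W)) = -(-4 + 4*W) = 4 - 4*W)
(X + R(4))**2 = (10/9 + (4 - 4*4))**2 = (10/9 + (4 - 16))**2 = (10/9 - 12)**2 = (-98/9)**2 = 9604/81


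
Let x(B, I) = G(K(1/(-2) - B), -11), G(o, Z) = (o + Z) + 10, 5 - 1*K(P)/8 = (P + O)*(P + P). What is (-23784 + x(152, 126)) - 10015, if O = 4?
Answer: -396100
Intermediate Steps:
K(P) = 40 - 16*P*(4 + P) (K(P) = 40 - 8*(P + 4)*(P + P) = 40 - 8*(4 + P)*2*P = 40 - 16*P*(4 + P))
G(o, Z) = 10 + Z + o (G(o, Z) = (Z + o) + 10 = 10 + Z + o)
x(B, I) = 71 - 16*(-½ - B)² + 64*B (x(B, I) = 10 - 11 + (40 - 64*(1/(-2) - B) - 16*(1/(-2) - B)²) = 10 - 11 + (40 - 64*(-½ - B) - 16*(-½ - B)²) = 10 - 11 + (40 + (32 + 64*B) - 16*(-½ - B)²) = 10 - 11 + (72 - 16*(-½ - B)² + 64*B) = 71 - 16*(-½ - B)² + 64*B)
(-23784 + x(152, 126)) - 10015 = (-23784 + (67 - 16*152² + 48*152)) - 10015 = (-23784 + (67 - 16*23104 + 7296)) - 10015 = (-23784 + (67 - 369664 + 7296)) - 10015 = (-23784 - 362301) - 10015 = -386085 - 10015 = -396100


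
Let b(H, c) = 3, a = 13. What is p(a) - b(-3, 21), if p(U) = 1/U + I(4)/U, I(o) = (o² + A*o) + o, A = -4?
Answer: -34/13 ≈ -2.6154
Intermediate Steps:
I(o) = o² - 3*o (I(o) = (o² - 4*o) + o = o² - 3*o)
p(U) = 5/U (p(U) = 1/U + (4*(-3 + 4))/U = 1/U + (4*1)/U = 1/U + 4/U = 5/U)
p(a) - b(-3, 21) = 5/13 - 1*3 = 5*(1/13) - 3 = 5/13 - 3 = -34/13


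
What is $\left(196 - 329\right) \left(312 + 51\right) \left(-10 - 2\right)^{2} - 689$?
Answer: $-6952865$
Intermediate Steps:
$\left(196 - 329\right) \left(312 + 51\right) \left(-10 - 2\right)^{2} - 689 = \left(-133\right) 363 \left(-12\right)^{2} - 689 = \left(-48279\right) 144 - 689 = -6952176 - 689 = -6952865$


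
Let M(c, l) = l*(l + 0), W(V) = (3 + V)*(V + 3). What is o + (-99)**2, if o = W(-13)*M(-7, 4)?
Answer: 11401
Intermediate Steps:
W(V) = (3 + V)**2 (W(V) = (3 + V)*(3 + V) = (3 + V)**2)
M(c, l) = l**2 (M(c, l) = l*l = l**2)
o = 1600 (o = (3 - 13)**2*4**2 = (-10)**2*16 = 100*16 = 1600)
o + (-99)**2 = 1600 + (-99)**2 = 1600 + 9801 = 11401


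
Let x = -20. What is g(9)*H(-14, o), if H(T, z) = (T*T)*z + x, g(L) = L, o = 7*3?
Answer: 36864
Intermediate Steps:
o = 21
H(T, z) = -20 + z*T² (H(T, z) = (T*T)*z - 20 = T²*z - 20 = z*T² - 20 = -20 + z*T²)
g(9)*H(-14, o) = 9*(-20 + 21*(-14)²) = 9*(-20 + 21*196) = 9*(-20 + 4116) = 9*4096 = 36864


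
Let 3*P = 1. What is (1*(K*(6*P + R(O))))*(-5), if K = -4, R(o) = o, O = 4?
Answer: 120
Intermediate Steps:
P = ⅓ (P = (⅓)*1 = ⅓ ≈ 0.33333)
(1*(K*(6*P + R(O))))*(-5) = (1*(-4*(6*(⅓) + 4)))*(-5) = (1*(-4*(2 + 4)))*(-5) = (1*(-4*6))*(-5) = (1*(-24))*(-5) = -24*(-5) = 120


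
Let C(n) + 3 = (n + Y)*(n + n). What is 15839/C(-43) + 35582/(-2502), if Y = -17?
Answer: -7992622/716823 ≈ -11.150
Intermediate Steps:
C(n) = -3 + 2*n*(-17 + n) (C(n) = -3 + (n - 17)*(n + n) = -3 + (-17 + n)*(2*n) = -3 + 2*n*(-17 + n))
15839/C(-43) + 35582/(-2502) = 15839/(-3 - 34*(-43) + 2*(-43)²) + 35582/(-2502) = 15839/(-3 + 1462 + 2*1849) + 35582*(-1/2502) = 15839/(-3 + 1462 + 3698) - 17791/1251 = 15839/5157 - 17791/1251 = -7992622/716823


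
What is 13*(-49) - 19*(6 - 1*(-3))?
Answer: -808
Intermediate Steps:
13*(-49) - 19*(6 - 1*(-3)) = -637 - 19*(6 + 3) = -637 - 19*9 = -637 - 171 = -808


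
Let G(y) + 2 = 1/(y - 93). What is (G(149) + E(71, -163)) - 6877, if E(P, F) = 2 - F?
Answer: -375983/56 ≈ -6714.0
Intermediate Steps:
G(y) = -2 + 1/(-93 + y) (G(y) = -2 + 1/(y - 93) = -2 + 1/(-93 + y))
(G(149) + E(71, -163)) - 6877 = ((187 - 2*149)/(-93 + 149) + (2 - 1*(-163))) - 6877 = ((187 - 298)/56 + (2 + 163)) - 6877 = ((1/56)*(-111) + 165) - 6877 = (-111/56 + 165) - 6877 = 9129/56 - 6877 = -375983/56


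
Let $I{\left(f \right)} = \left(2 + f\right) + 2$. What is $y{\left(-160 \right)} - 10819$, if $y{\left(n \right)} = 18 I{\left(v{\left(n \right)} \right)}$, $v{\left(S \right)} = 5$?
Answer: $-10657$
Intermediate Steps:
$I{\left(f \right)} = 4 + f$
$y{\left(n \right)} = 162$ ($y{\left(n \right)} = 18 \left(4 + 5\right) = 18 \cdot 9 = 162$)
$y{\left(-160 \right)} - 10819 = 162 - 10819 = -10657$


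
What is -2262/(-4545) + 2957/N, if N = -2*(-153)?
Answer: 1570193/154530 ≈ 10.161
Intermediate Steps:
N = 306
-2262/(-4545) + 2957/N = -2262/(-4545) + 2957/306 = -2262*(-1/4545) + 2957*(1/306) = 754/1515 + 2957/306 = 1570193/154530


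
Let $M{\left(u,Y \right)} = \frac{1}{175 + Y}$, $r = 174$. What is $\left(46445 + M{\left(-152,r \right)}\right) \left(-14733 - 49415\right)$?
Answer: $- \frac{1039794561288}{349} \approx -2.9794 \cdot 10^{9}$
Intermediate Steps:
$\left(46445 + M{\left(-152,r \right)}\right) \left(-14733 - 49415\right) = \left(46445 + \frac{1}{175 + 174}\right) \left(-14733 - 49415\right) = \left(46445 + \frac{1}{349}\right) \left(-64148\right) = \frac{16209306}{349} \left(-64148\right) = - \frac{1039794561288}{349}$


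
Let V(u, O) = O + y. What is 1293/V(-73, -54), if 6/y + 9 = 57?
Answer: -24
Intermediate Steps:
y = ⅛ (y = 6/(-9 + 57) = 6/48 = 6*(1/48) = ⅛ ≈ 0.12500)
V(u, O) = ⅛ + O (V(u, O) = O + ⅛ = ⅛ + O)
1293/V(-73, -54) = 1293/(⅛ - 54) = 1293/(-431/8) = 1293*(-8/431) = -24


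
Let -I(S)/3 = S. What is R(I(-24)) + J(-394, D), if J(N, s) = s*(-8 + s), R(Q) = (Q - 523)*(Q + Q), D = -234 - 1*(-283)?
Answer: -62935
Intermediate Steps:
D = 49 (D = -234 + 283 = 49)
I(S) = -3*S
R(Q) = 2*Q*(-523 + Q) (R(Q) = (-523 + Q)*(2*Q) = 2*Q*(-523 + Q))
R(I(-24)) + J(-394, D) = 2*(-3*(-24))*(-523 - 3*(-24)) + 49*(-8 + 49) = 2*72*(-523 + 72) + 49*41 = 2*72*(-451) + 2009 = -64944 + 2009 = -62935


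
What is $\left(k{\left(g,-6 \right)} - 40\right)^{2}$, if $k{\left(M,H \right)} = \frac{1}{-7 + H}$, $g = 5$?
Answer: $\frac{271441}{169} \approx 1606.2$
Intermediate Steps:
$\left(k{\left(g,-6 \right)} - 40\right)^{2} = \left(\frac{1}{-7 - 6} - 40\right)^{2} = \left(\frac{1}{-13} - 40\right)^{2} = \left(- \frac{1}{13} - 40\right)^{2} = \left(- \frac{521}{13}\right)^{2} = \frac{271441}{169}$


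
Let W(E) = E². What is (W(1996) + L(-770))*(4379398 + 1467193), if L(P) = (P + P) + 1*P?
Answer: 23279406464246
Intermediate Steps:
L(P) = 3*P (L(P) = 2*P + P = 3*P)
(W(1996) + L(-770))*(4379398 + 1467193) = (1996² + 3*(-770))*(4379398 + 1467193) = (3984016 - 2310)*5846591 = 3981706*5846591 = 23279406464246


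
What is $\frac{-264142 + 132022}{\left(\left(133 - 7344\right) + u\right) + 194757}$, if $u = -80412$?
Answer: $- \frac{66060}{53567} \approx -1.2332$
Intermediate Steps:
$\frac{-264142 + 132022}{\left(\left(133 - 7344\right) + u\right) + 194757} = \frac{-264142 + 132022}{\left(\left(133 - 7344\right) - 80412\right) + 194757} = - \frac{132120}{\left(-7211 - 80412\right) + 194757} = - \frac{132120}{-87623 + 194757} = - \frac{132120}{107134} = \left(-132120\right) \frac{1}{107134} = - \frac{66060}{53567}$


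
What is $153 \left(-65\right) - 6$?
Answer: $-9951$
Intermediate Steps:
$153 \left(-65\right) - 6 = -9945 - 6 = -9951$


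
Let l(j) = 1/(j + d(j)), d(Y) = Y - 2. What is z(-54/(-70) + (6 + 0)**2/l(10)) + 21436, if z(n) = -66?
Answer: 21370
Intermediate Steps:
d(Y) = -2 + Y
l(j) = 1/(-2 + 2*j) (l(j) = 1/(j + (-2 + j)) = 1/(-2 + 2*j))
z(-54/(-70) + (6 + 0)**2/l(10)) + 21436 = -66 + 21436 = 21370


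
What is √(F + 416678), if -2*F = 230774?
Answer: √301291 ≈ 548.90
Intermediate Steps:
F = -115387 (F = -½*230774 = -115387)
√(F + 416678) = √(-115387 + 416678) = √301291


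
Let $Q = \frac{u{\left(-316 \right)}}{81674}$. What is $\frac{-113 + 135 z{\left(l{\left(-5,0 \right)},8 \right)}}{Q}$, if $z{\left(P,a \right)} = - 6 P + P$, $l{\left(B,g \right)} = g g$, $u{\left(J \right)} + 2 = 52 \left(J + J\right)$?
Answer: $\frac{4614581}{16433} \approx 280.81$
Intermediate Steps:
$u{\left(J \right)} = -2 + 104 J$ ($u{\left(J \right)} = -2 + 52 \left(J + J\right) = -2 + 52 \cdot 2 J = -2 + 104 J$)
$l{\left(B,g \right)} = g^{2}$
$z{\left(P,a \right)} = - 5 P$
$Q = - \frac{16433}{40837}$ ($Q = \frac{-2 + 104 \left(-316\right)}{81674} = \left(-2 - 32864\right) \frac{1}{81674} = \left(-32866\right) \frac{1}{81674} = - \frac{16433}{40837} \approx -0.4024$)
$\frac{-113 + 135 z{\left(l{\left(-5,0 \right)},8 \right)}}{Q} = \frac{-113 + 135 \left(- 5 \cdot 0^{2}\right)}{- \frac{16433}{40837}} = \left(-113 + 135 \left(\left(-5\right) 0\right)\right) \left(- \frac{40837}{16433}\right) = \left(-113 + 135 \cdot 0\right) \left(- \frac{40837}{16433}\right) = \left(-113 + 0\right) \left(- \frac{40837}{16433}\right) = \left(-113\right) \left(- \frac{40837}{16433}\right) = \frac{4614581}{16433}$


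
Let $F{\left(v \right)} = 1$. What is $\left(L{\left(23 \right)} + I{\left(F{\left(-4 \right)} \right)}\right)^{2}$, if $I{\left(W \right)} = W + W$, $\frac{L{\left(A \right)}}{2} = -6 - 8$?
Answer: $676$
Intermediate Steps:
$L{\left(A \right)} = -28$ ($L{\left(A \right)} = 2 \left(-6 - 8\right) = 2 \left(-14\right) = -28$)
$I{\left(W \right)} = 2 W$
$\left(L{\left(23 \right)} + I{\left(F{\left(-4 \right)} \right)}\right)^{2} = \left(-28 + 2 \cdot 1\right)^{2} = \left(-28 + 2\right)^{2} = \left(-26\right)^{2} = 676$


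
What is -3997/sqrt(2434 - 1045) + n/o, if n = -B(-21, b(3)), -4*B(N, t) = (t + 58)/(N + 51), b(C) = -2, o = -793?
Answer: -7/11895 - 3997*sqrt(1389)/1389 ≈ -107.25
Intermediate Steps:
B(N, t) = -(58 + t)/(4*(51 + N)) (B(N, t) = -(t + 58)/(4*(N + 51)) = -(58 + t)/(4*(51 + N)))
n = 7/15 (n = -(-58 - 1*(-2))/(4*(51 - 21)) = -(-58 + 2)/(4*30) = -(-56)/(4*30) = -1*(-7/15) = 7/15 ≈ 0.46667)
-3997/sqrt(2434 - 1045) + n/o = -3997/sqrt(2434 - 1045) + (7/15)/(-793) = -3997*sqrt(1389)/1389 + (7/15)*(-1/793) = -3997*sqrt(1389)/1389 - 7/11895 = -7/11895 - 3997*sqrt(1389)/1389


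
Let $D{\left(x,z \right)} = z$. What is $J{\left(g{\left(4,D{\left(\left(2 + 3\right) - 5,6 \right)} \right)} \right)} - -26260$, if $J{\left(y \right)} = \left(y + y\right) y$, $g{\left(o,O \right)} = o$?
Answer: $26292$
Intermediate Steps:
$J{\left(y \right)} = 2 y^{2}$ ($J{\left(y \right)} = 2 y y = 2 y^{2}$)
$J{\left(g{\left(4,D{\left(\left(2 + 3\right) - 5,6 \right)} \right)} \right)} - -26260 = 2 \cdot 4^{2} - -26260 = 2 \cdot 16 + 26260 = 32 + 26260 = 26292$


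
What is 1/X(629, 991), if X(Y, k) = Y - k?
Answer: -1/362 ≈ -0.0027624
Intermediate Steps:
1/X(629, 991) = 1/(629 - 1*991) = 1/(629 - 991) = 1/(-362) = -1/362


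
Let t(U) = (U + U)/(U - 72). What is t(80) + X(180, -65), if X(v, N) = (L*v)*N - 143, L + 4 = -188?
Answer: 2246277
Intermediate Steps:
L = -192 (L = -4 - 188 = -192)
X(v, N) = -143 - 192*N*v (X(v, N) = (-192*v)*N - 143 = -192*N*v - 143 = -143 - 192*N*v)
t(U) = 2*U/(-72 + U) (t(U) = (2*U)/(-72 + U) = 2*U/(-72 + U))
t(80) + X(180, -65) = 2*80/(-72 + 80) + (-143 - 192*(-65)*180) = 2*80/8 + (-143 + 2246400) = 2*80*(1/8) + 2246257 = 20 + 2246257 = 2246277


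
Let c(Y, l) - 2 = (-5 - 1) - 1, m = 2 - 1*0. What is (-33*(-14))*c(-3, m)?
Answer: -2310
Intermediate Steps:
m = 2 (m = 2 + 0 = 2)
c(Y, l) = -5 (c(Y, l) = 2 + ((-5 - 1) - 1) = 2 + (-6 - 1) = 2 - 7 = -5)
(-33*(-14))*c(-3, m) = -33*(-14)*(-5) = 462*(-5) = -2310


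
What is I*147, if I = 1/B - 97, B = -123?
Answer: -584668/41 ≈ -14260.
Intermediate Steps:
I = -11932/123 (I = 1/(-123) - 97 = -1/123 - 97 = -11932/123 ≈ -97.008)
I*147 = -11932/123*147 = -584668/41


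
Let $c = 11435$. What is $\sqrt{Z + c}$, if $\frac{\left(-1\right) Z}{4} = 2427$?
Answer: $\sqrt{1727} \approx 41.557$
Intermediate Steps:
$Z = -9708$ ($Z = \left(-4\right) 2427 = -9708$)
$\sqrt{Z + c} = \sqrt{-9708 + 11435} = \sqrt{1727}$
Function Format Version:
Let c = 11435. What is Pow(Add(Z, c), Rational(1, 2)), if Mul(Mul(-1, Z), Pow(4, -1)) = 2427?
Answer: Pow(1727, Rational(1, 2)) ≈ 41.557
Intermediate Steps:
Z = -9708 (Z = Mul(-4, 2427) = -9708)
Pow(Add(Z, c), Rational(1, 2)) = Pow(Add(-9708, 11435), Rational(1, 2)) = Pow(1727, Rational(1, 2))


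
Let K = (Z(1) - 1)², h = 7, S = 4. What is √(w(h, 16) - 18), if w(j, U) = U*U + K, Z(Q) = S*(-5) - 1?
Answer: 19*√2 ≈ 26.870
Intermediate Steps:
Z(Q) = -21 (Z(Q) = 4*(-5) - 1 = -20 - 1 = -21)
K = 484 (K = (-21 - 1)² = (-22)² = 484)
w(j, U) = 484 + U² (w(j, U) = U*U + 484 = U² + 484 = 484 + U²)
√(w(h, 16) - 18) = √((484 + 16²) - 18) = √((484 + 256) - 18) = √(740 - 18) = √722 = 19*√2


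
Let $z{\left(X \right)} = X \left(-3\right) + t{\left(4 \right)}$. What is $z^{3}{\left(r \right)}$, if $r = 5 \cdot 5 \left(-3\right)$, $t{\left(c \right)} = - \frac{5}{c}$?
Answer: $\frac{716917375}{64} \approx 1.1202 \cdot 10^{7}$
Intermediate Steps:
$r = -75$ ($r = 25 \left(-3\right) = -75$)
$z{\left(X \right)} = - \frac{5}{4} - 3 X$ ($z{\left(X \right)} = X \left(-3\right) - \frac{5}{4} = - 3 X - \frac{5}{4} = - \frac{5}{4} - 3 X$)
$z^{3}{\left(r \right)} = \left(- \frac{5}{4} - -225\right)^{3} = \left(- \frac{5}{4} + 225\right)^{3} = \left(\frac{895}{4}\right)^{3} = \frac{716917375}{64}$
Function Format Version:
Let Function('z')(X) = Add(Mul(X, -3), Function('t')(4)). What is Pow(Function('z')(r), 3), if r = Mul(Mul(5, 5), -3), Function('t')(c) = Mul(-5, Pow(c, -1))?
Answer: Rational(716917375, 64) ≈ 1.1202e+7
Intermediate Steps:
r = -75 (r = Mul(25, -3) = -75)
Function('z')(X) = Add(Rational(-5, 4), Mul(-3, X)) (Function('z')(X) = Add(Mul(X, -3), Mul(-5, Pow(4, -1))) = Add(Mul(-3, X), Mul(-5, Rational(1, 4))) = Add(Mul(-3, X), Rational(-5, 4)) = Add(Rational(-5, 4), Mul(-3, X)))
Pow(Function('z')(r), 3) = Pow(Add(Rational(-5, 4), Mul(-3, -75)), 3) = Pow(Add(Rational(-5, 4), 225), 3) = Pow(Rational(895, 4), 3) = Rational(716917375, 64)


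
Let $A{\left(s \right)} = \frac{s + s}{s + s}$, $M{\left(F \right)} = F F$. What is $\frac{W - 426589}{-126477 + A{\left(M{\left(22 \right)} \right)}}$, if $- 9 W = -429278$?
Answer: $\frac{3410023}{1138284} \approx 2.9958$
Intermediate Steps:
$M{\left(F \right)} = F^{2}$
$A{\left(s \right)} = 1$ ($A{\left(s \right)} = \frac{2 s}{2 s} = 2 s \frac{1}{2 s} = 1$)
$W = \frac{429278}{9}$ ($W = \left(- \frac{1}{9}\right) \left(-429278\right) = \frac{429278}{9} \approx 47698.0$)
$\frac{W - 426589}{-126477 + A{\left(M{\left(22 \right)} \right)}} = \frac{\frac{429278}{9} - 426589}{-126477 + 1} = - \frac{3410023}{9 \left(-126476\right)} = \left(- \frac{3410023}{9}\right) \left(- \frac{1}{126476}\right) = \frac{3410023}{1138284}$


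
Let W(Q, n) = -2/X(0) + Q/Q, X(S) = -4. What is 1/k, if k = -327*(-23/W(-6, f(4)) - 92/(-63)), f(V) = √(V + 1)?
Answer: 21/95266 ≈ 0.00022044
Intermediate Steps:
f(V) = √(1 + V)
W(Q, n) = 3/2 (W(Q, n) = -2/(-4) + Q/Q = -2*(-¼) + 1 = ½ + 1 = 3/2)
k = 95266/21 (k = -327*(-23/3/2 - 92/(-63)) = -327*(-23*⅔ - 92*(-1/63)) = -327*(-46/3 + 92/63) = -327*(-874/63) = 95266/21 ≈ 4536.5)
1/k = 1/(95266/21) = 21/95266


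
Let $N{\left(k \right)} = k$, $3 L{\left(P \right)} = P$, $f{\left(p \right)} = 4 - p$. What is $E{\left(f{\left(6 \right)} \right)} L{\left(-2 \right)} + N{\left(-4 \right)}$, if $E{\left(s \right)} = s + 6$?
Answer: $- \frac{20}{3} \approx -6.6667$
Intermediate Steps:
$L{\left(P \right)} = \frac{P}{3}$
$E{\left(s \right)} = 6 + s$
$E{\left(f{\left(6 \right)} \right)} L{\left(-2 \right)} + N{\left(-4 \right)} = \left(6 + \left(4 - 6\right)\right) \frac{1}{3} \left(-2\right) - 4 = \left(6 + \left(4 - 6\right)\right) \left(- \frac{2}{3}\right) - 4 = \left(6 - 2\right) \left(- \frac{2}{3}\right) - 4 = 4 \left(- \frac{2}{3}\right) - 4 = - \frac{8}{3} - 4 = - \frac{20}{3}$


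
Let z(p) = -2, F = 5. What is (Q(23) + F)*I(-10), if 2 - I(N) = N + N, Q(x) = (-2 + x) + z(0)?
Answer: 528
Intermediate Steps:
Q(x) = -4 + x (Q(x) = (-2 + x) - 2 = -4 + x)
I(N) = 2 - 2*N (I(N) = 2 - (N + N) = 2 - 2*N)
(Q(23) + F)*I(-10) = ((-4 + 23) + 5)*(2 - 2*(-10)) = (19 + 5)*(2 + 20) = 24*22 = 528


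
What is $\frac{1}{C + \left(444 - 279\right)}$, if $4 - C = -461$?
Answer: $\frac{1}{630} \approx 0.0015873$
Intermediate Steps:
$C = 465$ ($C = 4 - -461 = 4 + 461 = 465$)
$\frac{1}{C + \left(444 - 279\right)} = \frac{1}{465 + \left(444 - 279\right)} = \frac{1}{465 + 165} = \frac{1}{630}$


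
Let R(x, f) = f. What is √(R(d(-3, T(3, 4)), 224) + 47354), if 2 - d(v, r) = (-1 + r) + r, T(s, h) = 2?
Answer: √47578 ≈ 218.12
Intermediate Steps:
d(v, r) = 3 - 2*r (d(v, r) = 2 - ((-1 + r) + r) = 2 - (-1 + 2*r) = 2 + (1 - 2*r) = 3 - 2*r)
√(R(d(-3, T(3, 4)), 224) + 47354) = √(224 + 47354) = √47578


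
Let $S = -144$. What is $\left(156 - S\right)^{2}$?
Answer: $90000$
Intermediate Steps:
$\left(156 - S\right)^{2} = \left(156 - -144\right)^{2} = \left(156 + 144\right)^{2} = 300^{2} = 90000$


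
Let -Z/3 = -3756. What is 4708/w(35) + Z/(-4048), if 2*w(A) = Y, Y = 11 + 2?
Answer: 9492371/13156 ≈ 721.52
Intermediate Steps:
Z = 11268 (Z = -3*(-3756) = 11268)
Y = 13
w(A) = 13/2 (w(A) = (1/2)*13 = 13/2)
4708/w(35) + Z/(-4048) = 4708/(13/2) + 11268/(-4048) = 4708*(2/13) + 11268*(-1/4048) = 9416/13 - 2817/1012 = 9492371/13156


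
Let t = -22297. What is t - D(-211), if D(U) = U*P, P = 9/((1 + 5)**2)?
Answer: -88977/4 ≈ -22244.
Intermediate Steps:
P = 1/4 (P = 9/(6**2) = 9/36 = 9*(1/36) = 1/4 ≈ 0.25000)
D(U) = U/4 (D(U) = U*(1/4) = U/4)
t - D(-211) = -22297 - (-211)/4 = -22297 - 1*(-211/4) = -22297 + 211/4 = -88977/4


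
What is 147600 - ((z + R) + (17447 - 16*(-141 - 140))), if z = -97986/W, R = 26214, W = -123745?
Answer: 12305476049/123745 ≈ 99442.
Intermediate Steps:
z = 97986/123745 (z = -97986/(-123745) = -97986*(-1/123745) = 97986/123745 ≈ 0.79184)
147600 - ((z + R) + (17447 - 16*(-141 - 140))) = 147600 - ((97986/123745 + 26214) + (17447 - 16*(-141 - 140))) = 147600 - (3243949416/123745 + (17447 - 16*(-281))) = 147600 - (3243949416/123745 + (17447 + 4496)) = 147600 - (3243949416/123745 + 21943) = 147600 - 1*5959285951/123745 = 147600 - 5959285951/123745 = 12305476049/123745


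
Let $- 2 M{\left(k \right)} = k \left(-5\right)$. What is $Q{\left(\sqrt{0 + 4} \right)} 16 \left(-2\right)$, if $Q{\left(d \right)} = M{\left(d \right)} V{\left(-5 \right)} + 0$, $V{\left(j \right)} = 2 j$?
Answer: $1600$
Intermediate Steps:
$M{\left(k \right)} = \frac{5 k}{2}$ ($M{\left(k \right)} = - \frac{k \left(-5\right)}{2} = - \frac{\left(-5\right) k}{2} = \frac{5 k}{2}$)
$Q{\left(d \right)} = - 25 d$ ($Q{\left(d \right)} = \frac{5 d}{2} \cdot 2 \left(-5\right) + 0 = \frac{5 d}{2} \left(-10\right) + 0 = - 25 d + 0 = - 25 d$)
$Q{\left(\sqrt{0 + 4} \right)} 16 \left(-2\right) = - 25 \sqrt{0 + 4} \cdot 16 \left(-2\right) = - 25 \sqrt{4} \cdot 16 \left(-2\right) = \left(-25\right) 2 \cdot 16 \left(-2\right) = \left(-50\right) 16 \left(-2\right) = \left(-800\right) \left(-2\right) = 1600$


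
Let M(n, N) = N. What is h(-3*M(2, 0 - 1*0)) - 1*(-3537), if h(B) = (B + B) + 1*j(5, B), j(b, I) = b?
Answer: 3542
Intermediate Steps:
h(B) = 5 + 2*B (h(B) = (B + B) + 1*5 = 2*B + 5 = 5 + 2*B)
h(-3*M(2, 0 - 1*0)) - 1*(-3537) = (5 + 2*(-3*(0 - 1*0))) - 1*(-3537) = (5 + 2*(-3*(0 + 0))) + 3537 = (5 + 2*(-3*0)) + 3537 = (5 + 2*0) + 3537 = (5 + 0) + 3537 = 5 + 3537 = 3542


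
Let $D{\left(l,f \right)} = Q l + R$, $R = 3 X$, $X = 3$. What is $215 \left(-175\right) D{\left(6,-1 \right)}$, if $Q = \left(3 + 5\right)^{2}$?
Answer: $-14786625$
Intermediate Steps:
$R = 9$ ($R = 3 \cdot 3 = 9$)
$Q = 64$ ($Q = 8^{2} = 64$)
$D{\left(l,f \right)} = 9 + 64 l$ ($D{\left(l,f \right)} = 64 l + 9 = 9 + 64 l$)
$215 \left(-175\right) D{\left(6,-1 \right)} = 215 \left(-175\right) \left(9 + 64 \cdot 6\right) = - 37625 \left(9 + 384\right) = \left(-37625\right) 393 = -14786625$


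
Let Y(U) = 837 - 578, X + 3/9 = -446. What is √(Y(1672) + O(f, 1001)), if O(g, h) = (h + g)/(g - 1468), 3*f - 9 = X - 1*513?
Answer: √66728256017/16063 ≈ 16.082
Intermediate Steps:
X = -1339/3 (X = -⅓ - 446 = -1339/3 ≈ -446.33)
f = -2851/9 (f = 3 + (-1339/3 - 1*513)/3 = 3 + (-1339/3 - 513)/3 = 3 + (⅓)*(-2878/3) = 3 - 2878/9 = -2851/9 ≈ -316.78)
O(g, h) = (g + h)/(-1468 + g)
Y(U) = 259
√(Y(1672) + O(f, 1001)) = √(259 + (-2851/9 + 1001)/(-1468 - 2851/9)) = √(259 + (6158/9)/(-16063/9)) = √(259 - 9/16063*6158/9) = √(259 - 6158/16063) = √(4154159/16063) = √66728256017/16063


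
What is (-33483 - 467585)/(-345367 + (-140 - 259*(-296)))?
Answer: 501068/268843 ≈ 1.8638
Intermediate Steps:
(-33483 - 467585)/(-345367 + (-140 - 259*(-296))) = -501068/(-345367 + (-140 + 76664)) = -501068/(-345367 + 76524) = -501068/(-268843) = -501068*(-1/268843) = 501068/268843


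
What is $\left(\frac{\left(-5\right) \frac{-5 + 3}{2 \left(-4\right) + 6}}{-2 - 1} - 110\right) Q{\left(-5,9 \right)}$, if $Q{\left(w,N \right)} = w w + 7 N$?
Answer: $- \frac{28600}{3} \approx -9533.3$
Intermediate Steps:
$Q{\left(w,N \right)} = w^{2} + 7 N$
$\left(\frac{\left(-5\right) \frac{-5 + 3}{2 \left(-4\right) + 6}}{-2 - 1} - 110\right) Q{\left(-5,9 \right)} = \left(\frac{\left(-5\right) \frac{-5 + 3}{2 \left(-4\right) + 6}}{-2 - 1} - 110\right) \left(\left(-5\right)^{2} + 7 \cdot 9\right) = \left(\frac{\left(-5\right) \left(- \frac{2}{-8 + 6}\right)}{-3} - 110\right) \left(25 + 63\right) = \left(- 5 \left(- \frac{2}{-2}\right) \left(- \frac{1}{3}\right) - 110\right) 88 = \left(- 5 \left(\left(-2\right) \left(- \frac{1}{2}\right)\right) \left(- \frac{1}{3}\right) - 110\right) 88 = \left(\left(-5\right) 1 \left(- \frac{1}{3}\right) - 110\right) 88 = \left(\left(-5\right) \left(- \frac{1}{3}\right) - 110\right) 88 = \left(\frac{5}{3} - 110\right) 88 = \left(- \frac{325}{3}\right) 88 = - \frac{28600}{3}$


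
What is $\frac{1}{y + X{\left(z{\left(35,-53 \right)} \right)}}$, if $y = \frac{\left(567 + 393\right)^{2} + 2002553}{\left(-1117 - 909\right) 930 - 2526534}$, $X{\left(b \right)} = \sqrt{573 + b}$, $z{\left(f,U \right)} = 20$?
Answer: $\frac{12897602575242}{11527907337181619} + \frac{19454397989796 \sqrt{593}}{11527907337181619} \approx 0.042214$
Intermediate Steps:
$y = - \frac{2924153}{4410714}$ ($y = \frac{960^{2} + 2002553}{\left(-2026\right) 930 - 2526534} = \frac{921600 + 2002553}{-1884180 - 2526534} = \frac{2924153}{-4410714} = 2924153 \left(- \frac{1}{4410714}\right) = - \frac{2924153}{4410714} \approx -0.66297$)
$\frac{1}{y + X{\left(z{\left(35,-53 \right)} \right)}} = \frac{1}{- \frac{2924153}{4410714} + \sqrt{573 + 20}} = \frac{1}{- \frac{2924153}{4410714} + \sqrt{593}}$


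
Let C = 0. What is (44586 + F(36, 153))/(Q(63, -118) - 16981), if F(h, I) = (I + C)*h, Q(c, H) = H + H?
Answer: -5566/1913 ≈ -2.9096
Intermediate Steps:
Q(c, H) = 2*H
F(h, I) = I*h (F(h, I) = (I + 0)*h = I*h)
(44586 + F(36, 153))/(Q(63, -118) - 16981) = (44586 + 153*36)/(2*(-118) - 16981) = (44586 + 5508)/(-236 - 16981) = 50094/(-17217) = 50094*(-1/17217) = -5566/1913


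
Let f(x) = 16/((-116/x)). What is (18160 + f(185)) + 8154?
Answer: 762366/29 ≈ 26288.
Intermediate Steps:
f(x) = -4*x/29 (f(x) = 16*(-x/116) = -4*x/29)
(18160 + f(185)) + 8154 = (18160 - 4/29*185) + 8154 = (18160 - 740/29) + 8154 = 525900/29 + 8154 = 762366/29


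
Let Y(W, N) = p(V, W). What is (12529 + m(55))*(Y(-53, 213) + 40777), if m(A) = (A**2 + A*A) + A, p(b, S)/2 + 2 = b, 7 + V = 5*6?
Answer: 760621246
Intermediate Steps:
V = 23 (V = -7 + 5*6 = -7 + 30 = 23)
p(b, S) = -4 + 2*b
Y(W, N) = 42 (Y(W, N) = -4 + 2*23 = -4 + 46 = 42)
m(A) = A + 2*A**2 (m(A) = (A**2 + A**2) + A = 2*A**2 + A = A + 2*A**2)
(12529 + m(55))*(Y(-53, 213) + 40777) = (12529 + 55*(1 + 2*55))*(42 + 40777) = (12529 + 55*(1 + 110))*40819 = (12529 + 55*111)*40819 = (12529 + 6105)*40819 = 18634*40819 = 760621246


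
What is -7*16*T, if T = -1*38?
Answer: 4256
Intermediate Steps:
T = -38
-7*16*T = -7*16*(-38) = -112*(-38) = -1*(-4256) = 4256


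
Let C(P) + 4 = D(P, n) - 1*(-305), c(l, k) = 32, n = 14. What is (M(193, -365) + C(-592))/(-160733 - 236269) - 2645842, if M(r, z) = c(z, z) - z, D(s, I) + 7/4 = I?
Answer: -1400539421859/529336 ≈ -2.6458e+6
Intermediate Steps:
D(s, I) = -7/4 + I
M(r, z) = 32 - z
C(P) = 1253/4 (C(P) = -4 + ((-7/4 + 14) - 1*(-305)) = -4 + (49/4 + 305) = -4 + 1269/4 = 1253/4)
(M(193, -365) + C(-592))/(-160733 - 236269) - 2645842 = ((32 - 1*(-365)) + 1253/4)/(-160733 - 236269) - 2645842 = ((32 + 365) + 1253/4)/(-397002) - 2645842 = (397 + 1253/4)*(-1/397002) - 2645842 = (2841/4)*(-1/397002) - 2645842 = -947/529336 - 2645842 = -1400539421859/529336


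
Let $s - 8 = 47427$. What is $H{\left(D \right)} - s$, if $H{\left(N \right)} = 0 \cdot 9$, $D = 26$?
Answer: $-47435$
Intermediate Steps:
$H{\left(N \right)} = 0$
$s = 47435$ ($s = 8 + 47427 = 47435$)
$H{\left(D \right)} - s = 0 - 47435 = -47435$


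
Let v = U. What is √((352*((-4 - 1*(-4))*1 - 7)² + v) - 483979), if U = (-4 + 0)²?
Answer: I*√466715 ≈ 683.17*I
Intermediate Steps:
U = 16 (U = (-4)² = 16)
v = 16
√((352*((-4 - 1*(-4))*1 - 7)² + v) - 483979) = √((352*((-4 - 1*(-4))*1 - 7)² + 16) - 483979) = √((352*((-4 + 4)*1 - 7)² + 16) - 483979) = √((352*(0*1 - 7)² + 16) - 483979) = √((352*(0 - 7)² + 16) - 483979) = √((352*(-7)² + 16) - 483979) = √((352*49 + 16) - 483979) = √((17248 + 16) - 483979) = √(17264 - 483979) = √(-466715) = I*√466715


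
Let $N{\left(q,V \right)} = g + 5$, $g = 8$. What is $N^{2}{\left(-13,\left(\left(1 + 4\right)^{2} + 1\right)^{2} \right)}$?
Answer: $169$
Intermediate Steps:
$N{\left(q,V \right)} = 13$ ($N{\left(q,V \right)} = 8 + 5 = 13$)
$N^{2}{\left(-13,\left(\left(1 + 4\right)^{2} + 1\right)^{2} \right)} = 13^{2} = 169$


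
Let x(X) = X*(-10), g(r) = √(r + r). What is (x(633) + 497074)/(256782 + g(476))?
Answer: 31503556452/16484248643 - 245372*√238/16484248643 ≈ 1.9109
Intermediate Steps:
g(r) = √2*√r (g(r) = √(2*r) = √2*√r)
x(X) = -10*X
(x(633) + 497074)/(256782 + g(476)) = (-10*633 + 497074)/(256782 + √2*√476) = (-6330 + 497074)/(256782 + √2*(2*√119)) = 490744/(256782 + 2*√238)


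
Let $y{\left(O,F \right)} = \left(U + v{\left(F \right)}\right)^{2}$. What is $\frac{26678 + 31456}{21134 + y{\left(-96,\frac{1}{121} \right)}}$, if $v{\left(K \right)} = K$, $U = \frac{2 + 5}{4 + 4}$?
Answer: $\frac{54472953216}{19803796241} \approx 2.7506$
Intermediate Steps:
$U = \frac{7}{8} \approx 0.875$
$y{\left(O,F \right)} = \left(\frac{7}{8} + F\right)^{2}$
$\frac{26678 + 31456}{21134 + y{\left(-96,\frac{1}{121} \right)}} = \frac{26678 + 31456}{21134 + \frac{\left(7 + \frac{8}{121}\right)^{2}}{64}} = \frac{58134}{21134 + \frac{\left(7 + 8 \cdot \frac{1}{121}\right)^{2}}{64}} = \frac{58134}{21134 + \frac{\left(7 + \frac{8}{121}\right)^{2}}{64}} = \frac{58134}{21134 + \frac{\left(\frac{855}{121}\right)^{2}}{64}} = \frac{58134}{21134 + \frac{1}{64} \cdot \frac{731025}{14641}} = \frac{58134}{21134 + \frac{731025}{937024}} = \frac{58134}{\frac{19803796241}{937024}} = 58134 \cdot \frac{937024}{19803796241} = \frac{54472953216}{19803796241}$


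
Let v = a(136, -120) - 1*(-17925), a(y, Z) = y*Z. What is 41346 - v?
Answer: 39741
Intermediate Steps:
a(y, Z) = Z*y
v = 1605 (v = -120*136 - 1*(-17925) = -16320 + 17925 = 1605)
41346 - v = 41346 - 1*1605 = 41346 - 1605 = 39741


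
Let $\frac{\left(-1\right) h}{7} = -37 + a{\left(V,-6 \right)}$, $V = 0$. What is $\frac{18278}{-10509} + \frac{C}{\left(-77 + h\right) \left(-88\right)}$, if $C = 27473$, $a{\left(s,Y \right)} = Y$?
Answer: $- \frac{649009693}{207153408} \approx -3.133$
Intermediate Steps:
$h = 301$ ($h = - 7 \left(-37 - 6\right) = \left(-7\right) \left(-43\right) = 301$)
$\frac{18278}{-10509} + \frac{C}{\left(-77 + h\right) \left(-88\right)} = \frac{18278}{-10509} + \frac{27473}{\left(-77 + 301\right) \left(-88\right)} = 18278 \left(- \frac{1}{10509}\right) + \frac{27473}{224 \left(-88\right)} = - \frac{18278}{10509} + \frac{27473}{-19712} = - \frac{18278}{10509} + 27473 \left(- \frac{1}{19712}\right) = - \frac{18278}{10509} - \frac{27473}{19712} = - \frac{649009693}{207153408}$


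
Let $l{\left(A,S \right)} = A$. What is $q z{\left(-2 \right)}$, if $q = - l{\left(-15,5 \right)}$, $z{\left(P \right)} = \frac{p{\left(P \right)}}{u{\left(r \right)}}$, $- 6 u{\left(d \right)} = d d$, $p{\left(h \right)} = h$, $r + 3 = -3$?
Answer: $5$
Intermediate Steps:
$r = -6$ ($r = -3 - 3 = -6$)
$u{\left(d \right)} = - \frac{d^{2}}{6}$ ($u{\left(d \right)} = - \frac{d d}{6} = - \frac{d^{2}}{6}$)
$z{\left(P \right)} = - \frac{P}{6}$ ($z{\left(P \right)} = \frac{P}{\left(- \frac{1}{6}\right) \left(-6\right)^{2}} = \frac{P}{\left(- \frac{1}{6}\right) 36} = \frac{P}{-6} = P \left(- \frac{1}{6}\right) = - \frac{P}{6}$)
$q = 15$ ($q = \left(-1\right) \left(-15\right) = 15$)
$q z{\left(-2 \right)} = 15 \left(\left(- \frac{1}{6}\right) \left(-2\right)\right) = 15 \cdot \frac{1}{3} = 5$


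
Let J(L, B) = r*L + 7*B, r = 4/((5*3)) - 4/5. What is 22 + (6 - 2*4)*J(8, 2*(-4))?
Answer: 2138/15 ≈ 142.53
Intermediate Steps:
r = -8/15 (r = 4/15 - 4*⅕ = 4*(1/15) - ⅘ = 4/15 - ⅘ = -8/15 ≈ -0.53333)
J(L, B) = 7*B - 8*L/15 (J(L, B) = -8*L/15 + 7*B = 7*B - 8*L/15)
22 + (6 - 2*4)*J(8, 2*(-4)) = 22 + (6 - 2*4)*(7*(2*(-4)) - 8/15*8) = 22 + (6 - 8)*(7*(-8) - 64/15) = 22 - 2*(-56 - 64/15) = 22 - 2*(-904/15) = 22 + 1808/15 = 2138/15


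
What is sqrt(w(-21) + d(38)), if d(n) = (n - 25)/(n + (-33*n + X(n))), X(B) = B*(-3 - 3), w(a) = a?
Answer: I*sqrt(30337)/38 ≈ 4.5836*I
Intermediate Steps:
X(B) = -6*B (X(B) = B*(-6) = -6*B)
d(n) = -(-25 + n)/(38*n) (d(n) = (n - 25)/(n + (-33*n - 6*n)) = (-25 + n)/(n - 39*n) = (-25 + n)/((-38*n)) = (-25 + n)*(-1/(38*n)) = -(-25 + n)/(38*n))
sqrt(w(-21) + d(38)) = sqrt(-21 + (1/38)*(25 - 1*38)/38) = sqrt(-21 + (1/38)*(1/38)*(25 - 38)) = sqrt(-21 + (1/38)*(1/38)*(-13)) = sqrt(-21 - 13/1444) = sqrt(-30337/1444) = I*sqrt(30337)/38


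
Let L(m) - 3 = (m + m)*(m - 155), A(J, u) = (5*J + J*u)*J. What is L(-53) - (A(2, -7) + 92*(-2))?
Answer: 22243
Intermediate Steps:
A(J, u) = J*(5*J + J*u)
L(m) = 3 + 2*m*(-155 + m) (L(m) = 3 + (m + m)*(m - 155) = 3 + (2*m)*(-155 + m) = 3 + 2*m*(-155 + m))
L(-53) - (A(2, -7) + 92*(-2)) = (3 - 310*(-53) + 2*(-53)²) - (2²*(5 - 7) + 92*(-2)) = (3 + 16430 + 2*2809) - (4*(-2) - 184) = (3 + 16430 + 5618) - (-8 - 184) = 22051 - 1*(-192) = 22051 + 192 = 22243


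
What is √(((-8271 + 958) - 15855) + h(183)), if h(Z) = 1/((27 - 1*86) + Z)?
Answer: 13*I*√526969/62 ≈ 152.21*I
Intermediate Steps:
h(Z) = 1/(-59 + Z) (h(Z) = 1/((27 - 86) + Z) = 1/(-59 + Z))
√(((-8271 + 958) - 15855) + h(183)) = √(((-8271 + 958) - 15855) + 1/(-59 + 183)) = √((-7313 - 15855) + 1/124) = √(-23168 + 1/124) = √(-2872831/124) = 13*I*√526969/62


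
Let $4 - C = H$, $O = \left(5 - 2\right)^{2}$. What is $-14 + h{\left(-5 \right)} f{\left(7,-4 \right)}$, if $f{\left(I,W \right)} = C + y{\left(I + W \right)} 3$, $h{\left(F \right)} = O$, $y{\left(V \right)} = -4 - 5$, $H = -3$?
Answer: $-194$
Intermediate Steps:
$O = 9$ ($O = 3^{2} = 9$)
$y{\left(V \right)} = -9$
$h{\left(F \right)} = 9$
$C = 7$ ($C = 4 - -3 = 4 + 3 = 7$)
$f{\left(I,W \right)} = -20$ ($f{\left(I,W \right)} = 7 - 27 = -20$)
$-14 + h{\left(-5 \right)} f{\left(7,-4 \right)} = -14 + 9 \left(-20\right) = -14 - 180 = -194$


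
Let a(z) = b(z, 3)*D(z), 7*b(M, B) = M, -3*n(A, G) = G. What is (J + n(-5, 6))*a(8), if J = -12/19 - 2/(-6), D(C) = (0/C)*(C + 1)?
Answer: 0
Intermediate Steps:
n(A, G) = -G/3
D(C) = 0 (D(C) = 0*(1 + C) = 0)
b(M, B) = M/7
a(z) = 0 (a(z) = (z/7)*0 = 0)
J = -17/57 (J = -12*1/19 - 2*(-⅙) = -12/19 + ⅓ = -17/57 ≈ -0.29825)
(J + n(-5, 6))*a(8) = (-17/57 - ⅓*6)*0 = (-17/57 - 2)*0 = -131/57*0 = 0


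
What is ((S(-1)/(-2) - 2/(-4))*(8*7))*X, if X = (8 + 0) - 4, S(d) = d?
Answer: 224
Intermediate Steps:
X = 4 (X = 8 - 4 = 4)
((S(-1)/(-2) - 2/(-4))*(8*7))*X = ((-1/(-2) - 2/(-4))*(8*7))*4 = ((-1*(-1/2) - 2*(-1/4))*56)*4 = ((1/2 + 1/2)*56)*4 = (1*56)*4 = 56*4 = 224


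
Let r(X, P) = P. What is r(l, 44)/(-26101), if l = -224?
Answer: -44/26101 ≈ -0.0016858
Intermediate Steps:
r(l, 44)/(-26101) = 44/(-26101) = 44*(-1/26101) = -44/26101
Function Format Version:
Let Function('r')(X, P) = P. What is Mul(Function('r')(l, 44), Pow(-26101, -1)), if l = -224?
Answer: Rational(-44, 26101) ≈ -0.0016858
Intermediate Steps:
Mul(Function('r')(l, 44), Pow(-26101, -1)) = Mul(44, Pow(-26101, -1)) = Mul(44, Rational(-1, 26101)) = Rational(-44, 26101)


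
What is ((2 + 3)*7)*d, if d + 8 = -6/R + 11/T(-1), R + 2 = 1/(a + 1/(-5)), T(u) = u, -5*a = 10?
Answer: -5215/9 ≈ -579.44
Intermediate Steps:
a = -2 (a = -⅕*10 = -2)
R = -27/11 (R = -2 + 1/(-2 + 1/(-5)) = -2 + 1/(-2 - ⅕) = -2 + 1/(-11/5) = -2 - 5/11 = -27/11 ≈ -2.4545)
d = -149/9 (d = -8 + (-6/(-27/11) + 11/(-1)) = -8 + (-6*(-11/27) + 11*(-1)) = -8 + (22/9 - 11) = -8 - 77/9 = -149/9 ≈ -16.556)
((2 + 3)*7)*d = ((2 + 3)*7)*(-149/9) = (5*7)*(-149/9) = 35*(-149/9) = -5215/9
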